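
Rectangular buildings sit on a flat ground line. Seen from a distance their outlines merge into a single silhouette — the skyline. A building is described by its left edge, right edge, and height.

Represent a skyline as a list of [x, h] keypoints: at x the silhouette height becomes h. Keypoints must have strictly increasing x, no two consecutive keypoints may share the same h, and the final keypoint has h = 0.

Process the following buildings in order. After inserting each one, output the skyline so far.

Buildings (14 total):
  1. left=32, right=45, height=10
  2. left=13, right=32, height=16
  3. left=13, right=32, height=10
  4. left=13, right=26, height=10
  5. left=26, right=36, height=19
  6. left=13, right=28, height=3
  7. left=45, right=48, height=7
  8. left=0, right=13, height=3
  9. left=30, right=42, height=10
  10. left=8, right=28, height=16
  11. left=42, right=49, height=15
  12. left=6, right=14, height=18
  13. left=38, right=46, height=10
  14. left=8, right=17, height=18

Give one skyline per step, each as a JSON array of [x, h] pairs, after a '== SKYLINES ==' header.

== SKYLINES ==
[[32,10],[45,0]]
[[13,16],[32,10],[45,0]]
[[13,16],[32,10],[45,0]]
[[13,16],[32,10],[45,0]]
[[13,16],[26,19],[36,10],[45,0]]
[[13,16],[26,19],[36,10],[45,0]]
[[13,16],[26,19],[36,10],[45,7],[48,0]]
[[0,3],[13,16],[26,19],[36,10],[45,7],[48,0]]
[[0,3],[13,16],[26,19],[36,10],[45,7],[48,0]]
[[0,3],[8,16],[26,19],[36,10],[45,7],[48,0]]
[[0,3],[8,16],[26,19],[36,10],[42,15],[49,0]]
[[0,3],[6,18],[14,16],[26,19],[36,10],[42,15],[49,0]]
[[0,3],[6,18],[14,16],[26,19],[36,10],[42,15],[49,0]]
[[0,3],[6,18],[17,16],[26,19],[36,10],[42,15],[49,0]]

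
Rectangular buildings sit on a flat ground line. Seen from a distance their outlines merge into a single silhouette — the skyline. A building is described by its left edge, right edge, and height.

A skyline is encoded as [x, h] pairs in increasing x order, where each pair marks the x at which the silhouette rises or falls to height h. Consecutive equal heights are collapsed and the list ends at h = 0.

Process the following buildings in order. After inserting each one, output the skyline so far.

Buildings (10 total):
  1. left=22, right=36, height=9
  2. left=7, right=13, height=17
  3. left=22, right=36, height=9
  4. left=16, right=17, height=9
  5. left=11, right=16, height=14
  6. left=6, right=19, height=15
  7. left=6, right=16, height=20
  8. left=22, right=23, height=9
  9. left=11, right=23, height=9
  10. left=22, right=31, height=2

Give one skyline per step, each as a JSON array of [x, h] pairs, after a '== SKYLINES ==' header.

== SKYLINES ==
[[22,9],[36,0]]
[[7,17],[13,0],[22,9],[36,0]]
[[7,17],[13,0],[22,9],[36,0]]
[[7,17],[13,0],[16,9],[17,0],[22,9],[36,0]]
[[7,17],[13,14],[16,9],[17,0],[22,9],[36,0]]
[[6,15],[7,17],[13,15],[19,0],[22,9],[36,0]]
[[6,20],[16,15],[19,0],[22,9],[36,0]]
[[6,20],[16,15],[19,0],[22,9],[36,0]]
[[6,20],[16,15],[19,9],[36,0]]
[[6,20],[16,15],[19,9],[36,0]]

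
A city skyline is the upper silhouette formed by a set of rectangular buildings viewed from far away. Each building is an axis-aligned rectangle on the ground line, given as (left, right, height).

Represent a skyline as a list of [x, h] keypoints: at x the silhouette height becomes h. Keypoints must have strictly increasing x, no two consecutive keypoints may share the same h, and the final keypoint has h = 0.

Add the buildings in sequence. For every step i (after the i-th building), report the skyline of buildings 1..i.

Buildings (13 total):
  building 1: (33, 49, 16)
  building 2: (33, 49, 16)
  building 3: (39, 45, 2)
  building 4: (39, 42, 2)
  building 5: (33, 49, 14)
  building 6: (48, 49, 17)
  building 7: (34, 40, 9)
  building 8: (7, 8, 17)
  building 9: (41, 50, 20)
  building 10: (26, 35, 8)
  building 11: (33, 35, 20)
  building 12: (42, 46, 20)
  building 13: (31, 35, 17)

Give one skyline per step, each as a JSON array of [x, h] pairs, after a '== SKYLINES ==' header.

== SKYLINES ==
[[33,16],[49,0]]
[[33,16],[49,0]]
[[33,16],[49,0]]
[[33,16],[49,0]]
[[33,16],[49,0]]
[[33,16],[48,17],[49,0]]
[[33,16],[48,17],[49,0]]
[[7,17],[8,0],[33,16],[48,17],[49,0]]
[[7,17],[8,0],[33,16],[41,20],[50,0]]
[[7,17],[8,0],[26,8],[33,16],[41,20],[50,0]]
[[7,17],[8,0],[26,8],[33,20],[35,16],[41,20],[50,0]]
[[7,17],[8,0],[26,8],[33,20],[35,16],[41,20],[50,0]]
[[7,17],[8,0],[26,8],[31,17],[33,20],[35,16],[41,20],[50,0]]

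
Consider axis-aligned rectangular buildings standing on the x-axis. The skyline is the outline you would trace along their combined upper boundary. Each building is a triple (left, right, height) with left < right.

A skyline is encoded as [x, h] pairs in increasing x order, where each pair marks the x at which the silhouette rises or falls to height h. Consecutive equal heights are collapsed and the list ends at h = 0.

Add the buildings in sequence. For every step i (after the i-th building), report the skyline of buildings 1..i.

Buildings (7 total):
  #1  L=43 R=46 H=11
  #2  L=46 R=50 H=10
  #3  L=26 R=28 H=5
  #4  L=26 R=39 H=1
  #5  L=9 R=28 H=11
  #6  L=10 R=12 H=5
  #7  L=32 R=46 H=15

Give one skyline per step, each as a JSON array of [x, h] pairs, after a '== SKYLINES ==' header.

== SKYLINES ==
[[43,11],[46,0]]
[[43,11],[46,10],[50,0]]
[[26,5],[28,0],[43,11],[46,10],[50,0]]
[[26,5],[28,1],[39,0],[43,11],[46,10],[50,0]]
[[9,11],[28,1],[39,0],[43,11],[46,10],[50,0]]
[[9,11],[28,1],[39,0],[43,11],[46,10],[50,0]]
[[9,11],[28,1],[32,15],[46,10],[50,0]]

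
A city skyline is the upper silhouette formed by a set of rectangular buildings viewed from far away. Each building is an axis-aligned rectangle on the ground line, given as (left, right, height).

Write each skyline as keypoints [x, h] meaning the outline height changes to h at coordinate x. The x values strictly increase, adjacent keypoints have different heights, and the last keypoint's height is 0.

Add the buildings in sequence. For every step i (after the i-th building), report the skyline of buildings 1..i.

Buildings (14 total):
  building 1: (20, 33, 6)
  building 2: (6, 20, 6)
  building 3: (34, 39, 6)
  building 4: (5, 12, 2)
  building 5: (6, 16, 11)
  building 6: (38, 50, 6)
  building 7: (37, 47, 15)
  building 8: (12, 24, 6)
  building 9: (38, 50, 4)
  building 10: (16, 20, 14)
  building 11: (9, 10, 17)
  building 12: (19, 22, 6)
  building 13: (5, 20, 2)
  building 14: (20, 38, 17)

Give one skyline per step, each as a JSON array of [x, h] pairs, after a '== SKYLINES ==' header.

== SKYLINES ==
[[20,6],[33,0]]
[[6,6],[33,0]]
[[6,6],[33,0],[34,6],[39,0]]
[[5,2],[6,6],[33,0],[34,6],[39,0]]
[[5,2],[6,11],[16,6],[33,0],[34,6],[39,0]]
[[5,2],[6,11],[16,6],[33,0],[34,6],[50,0]]
[[5,2],[6,11],[16,6],[33,0],[34,6],[37,15],[47,6],[50,0]]
[[5,2],[6,11],[16,6],[33,0],[34,6],[37,15],[47,6],[50,0]]
[[5,2],[6,11],[16,6],[33,0],[34,6],[37,15],[47,6],[50,0]]
[[5,2],[6,11],[16,14],[20,6],[33,0],[34,6],[37,15],[47,6],[50,0]]
[[5,2],[6,11],[9,17],[10,11],[16,14],[20,6],[33,0],[34,6],[37,15],[47,6],[50,0]]
[[5,2],[6,11],[9,17],[10,11],[16,14],[20,6],[33,0],[34,6],[37,15],[47,6],[50,0]]
[[5,2],[6,11],[9,17],[10,11],[16,14],[20,6],[33,0],[34,6],[37,15],[47,6],[50,0]]
[[5,2],[6,11],[9,17],[10,11],[16,14],[20,17],[38,15],[47,6],[50,0]]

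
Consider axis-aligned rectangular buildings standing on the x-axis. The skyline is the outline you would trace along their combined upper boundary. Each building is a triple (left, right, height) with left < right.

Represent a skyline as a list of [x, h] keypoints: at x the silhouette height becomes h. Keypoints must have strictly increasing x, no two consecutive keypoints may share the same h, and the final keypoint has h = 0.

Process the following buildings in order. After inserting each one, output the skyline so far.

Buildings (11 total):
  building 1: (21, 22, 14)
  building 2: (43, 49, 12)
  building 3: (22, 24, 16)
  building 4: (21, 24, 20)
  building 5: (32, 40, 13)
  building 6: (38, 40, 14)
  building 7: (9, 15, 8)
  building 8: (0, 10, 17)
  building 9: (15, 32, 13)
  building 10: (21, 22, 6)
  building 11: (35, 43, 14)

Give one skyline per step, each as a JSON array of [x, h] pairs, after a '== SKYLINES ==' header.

== SKYLINES ==
[[21,14],[22,0]]
[[21,14],[22,0],[43,12],[49,0]]
[[21,14],[22,16],[24,0],[43,12],[49,0]]
[[21,20],[24,0],[43,12],[49,0]]
[[21,20],[24,0],[32,13],[40,0],[43,12],[49,0]]
[[21,20],[24,0],[32,13],[38,14],[40,0],[43,12],[49,0]]
[[9,8],[15,0],[21,20],[24,0],[32,13],[38,14],[40,0],[43,12],[49,0]]
[[0,17],[10,8],[15,0],[21,20],[24,0],[32,13],[38,14],[40,0],[43,12],[49,0]]
[[0,17],[10,8],[15,13],[21,20],[24,13],[38,14],[40,0],[43,12],[49,0]]
[[0,17],[10,8],[15,13],[21,20],[24,13],[38,14],[40,0],[43,12],[49,0]]
[[0,17],[10,8],[15,13],[21,20],[24,13],[35,14],[43,12],[49,0]]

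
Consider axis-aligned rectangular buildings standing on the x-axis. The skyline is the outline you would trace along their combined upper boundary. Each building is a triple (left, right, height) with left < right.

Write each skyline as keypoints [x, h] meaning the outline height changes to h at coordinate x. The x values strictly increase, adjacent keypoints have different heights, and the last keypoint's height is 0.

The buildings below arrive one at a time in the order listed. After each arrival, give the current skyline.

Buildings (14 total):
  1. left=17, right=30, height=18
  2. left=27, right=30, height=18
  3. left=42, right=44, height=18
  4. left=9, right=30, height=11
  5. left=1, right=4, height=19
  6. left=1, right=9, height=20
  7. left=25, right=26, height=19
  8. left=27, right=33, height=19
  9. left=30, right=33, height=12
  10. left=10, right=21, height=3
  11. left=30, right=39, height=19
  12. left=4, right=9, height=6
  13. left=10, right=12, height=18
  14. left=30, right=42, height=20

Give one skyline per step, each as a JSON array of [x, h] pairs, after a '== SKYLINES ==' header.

== SKYLINES ==
[[17,18],[30,0]]
[[17,18],[30,0]]
[[17,18],[30,0],[42,18],[44,0]]
[[9,11],[17,18],[30,0],[42,18],[44,0]]
[[1,19],[4,0],[9,11],[17,18],[30,0],[42,18],[44,0]]
[[1,20],[9,11],[17,18],[30,0],[42,18],[44,0]]
[[1,20],[9,11],[17,18],[25,19],[26,18],[30,0],[42,18],[44,0]]
[[1,20],[9,11],[17,18],[25,19],[26,18],[27,19],[33,0],[42,18],[44,0]]
[[1,20],[9,11],[17,18],[25,19],[26,18],[27,19],[33,0],[42,18],[44,0]]
[[1,20],[9,11],[17,18],[25,19],[26,18],[27,19],[33,0],[42,18],[44,0]]
[[1,20],[9,11],[17,18],[25,19],[26,18],[27,19],[39,0],[42,18],[44,0]]
[[1,20],[9,11],[17,18],[25,19],[26,18],[27,19],[39,0],[42,18],[44,0]]
[[1,20],[9,11],[10,18],[12,11],[17,18],[25,19],[26,18],[27,19],[39,0],[42,18],[44,0]]
[[1,20],[9,11],[10,18],[12,11],[17,18],[25,19],[26,18],[27,19],[30,20],[42,18],[44,0]]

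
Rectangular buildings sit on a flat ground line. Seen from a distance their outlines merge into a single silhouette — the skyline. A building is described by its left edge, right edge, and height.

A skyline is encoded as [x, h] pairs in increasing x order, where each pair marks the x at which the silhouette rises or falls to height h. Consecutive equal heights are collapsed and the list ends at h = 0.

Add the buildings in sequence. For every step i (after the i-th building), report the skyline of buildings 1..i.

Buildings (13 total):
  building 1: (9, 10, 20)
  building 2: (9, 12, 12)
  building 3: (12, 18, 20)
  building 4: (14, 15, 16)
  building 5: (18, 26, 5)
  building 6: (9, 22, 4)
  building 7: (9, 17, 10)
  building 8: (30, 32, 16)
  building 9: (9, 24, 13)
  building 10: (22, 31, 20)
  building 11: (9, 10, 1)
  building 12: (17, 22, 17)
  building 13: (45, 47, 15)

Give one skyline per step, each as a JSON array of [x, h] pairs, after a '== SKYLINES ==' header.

== SKYLINES ==
[[9,20],[10,0]]
[[9,20],[10,12],[12,0]]
[[9,20],[10,12],[12,20],[18,0]]
[[9,20],[10,12],[12,20],[18,0]]
[[9,20],[10,12],[12,20],[18,5],[26,0]]
[[9,20],[10,12],[12,20],[18,5],[26,0]]
[[9,20],[10,12],[12,20],[18,5],[26,0]]
[[9,20],[10,12],[12,20],[18,5],[26,0],[30,16],[32,0]]
[[9,20],[10,13],[12,20],[18,13],[24,5],[26,0],[30,16],[32,0]]
[[9,20],[10,13],[12,20],[18,13],[22,20],[31,16],[32,0]]
[[9,20],[10,13],[12,20],[18,13],[22,20],[31,16],[32,0]]
[[9,20],[10,13],[12,20],[18,17],[22,20],[31,16],[32,0]]
[[9,20],[10,13],[12,20],[18,17],[22,20],[31,16],[32,0],[45,15],[47,0]]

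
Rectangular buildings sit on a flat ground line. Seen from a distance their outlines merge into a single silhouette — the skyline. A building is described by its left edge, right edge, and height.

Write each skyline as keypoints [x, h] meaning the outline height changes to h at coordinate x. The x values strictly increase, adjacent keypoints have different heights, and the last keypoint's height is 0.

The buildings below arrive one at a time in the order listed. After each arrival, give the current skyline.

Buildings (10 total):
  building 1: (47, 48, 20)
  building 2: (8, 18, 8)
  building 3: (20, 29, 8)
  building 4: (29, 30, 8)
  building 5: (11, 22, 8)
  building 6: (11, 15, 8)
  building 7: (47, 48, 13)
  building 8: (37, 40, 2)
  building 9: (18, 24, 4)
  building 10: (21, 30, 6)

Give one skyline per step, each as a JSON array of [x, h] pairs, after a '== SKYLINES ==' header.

== SKYLINES ==
[[47,20],[48,0]]
[[8,8],[18,0],[47,20],[48,0]]
[[8,8],[18,0],[20,8],[29,0],[47,20],[48,0]]
[[8,8],[18,0],[20,8],[30,0],[47,20],[48,0]]
[[8,8],[30,0],[47,20],[48,0]]
[[8,8],[30,0],[47,20],[48,0]]
[[8,8],[30,0],[47,20],[48,0]]
[[8,8],[30,0],[37,2],[40,0],[47,20],[48,0]]
[[8,8],[30,0],[37,2],[40,0],[47,20],[48,0]]
[[8,8],[30,0],[37,2],[40,0],[47,20],[48,0]]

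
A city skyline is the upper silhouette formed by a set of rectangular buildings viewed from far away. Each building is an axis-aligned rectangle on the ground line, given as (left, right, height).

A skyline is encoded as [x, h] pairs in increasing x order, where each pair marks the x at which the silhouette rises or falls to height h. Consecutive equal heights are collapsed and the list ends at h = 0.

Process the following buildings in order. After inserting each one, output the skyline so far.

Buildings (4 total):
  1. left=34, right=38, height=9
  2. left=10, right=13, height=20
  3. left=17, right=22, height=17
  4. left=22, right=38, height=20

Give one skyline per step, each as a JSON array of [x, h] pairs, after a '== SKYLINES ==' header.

== SKYLINES ==
[[34,9],[38,0]]
[[10,20],[13,0],[34,9],[38,0]]
[[10,20],[13,0],[17,17],[22,0],[34,9],[38,0]]
[[10,20],[13,0],[17,17],[22,20],[38,0]]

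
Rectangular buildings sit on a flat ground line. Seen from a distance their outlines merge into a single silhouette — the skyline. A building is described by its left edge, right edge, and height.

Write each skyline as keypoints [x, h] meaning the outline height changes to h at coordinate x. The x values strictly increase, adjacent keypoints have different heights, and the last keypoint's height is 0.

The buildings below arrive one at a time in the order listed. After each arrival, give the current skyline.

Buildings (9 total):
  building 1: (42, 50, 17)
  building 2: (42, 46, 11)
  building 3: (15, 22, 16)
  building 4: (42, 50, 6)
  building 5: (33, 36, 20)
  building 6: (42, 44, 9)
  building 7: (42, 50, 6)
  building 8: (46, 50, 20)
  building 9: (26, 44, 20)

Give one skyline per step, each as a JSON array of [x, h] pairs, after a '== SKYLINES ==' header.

== SKYLINES ==
[[42,17],[50,0]]
[[42,17],[50,0]]
[[15,16],[22,0],[42,17],[50,0]]
[[15,16],[22,0],[42,17],[50,0]]
[[15,16],[22,0],[33,20],[36,0],[42,17],[50,0]]
[[15,16],[22,0],[33,20],[36,0],[42,17],[50,0]]
[[15,16],[22,0],[33,20],[36,0],[42,17],[50,0]]
[[15,16],[22,0],[33,20],[36,0],[42,17],[46,20],[50,0]]
[[15,16],[22,0],[26,20],[44,17],[46,20],[50,0]]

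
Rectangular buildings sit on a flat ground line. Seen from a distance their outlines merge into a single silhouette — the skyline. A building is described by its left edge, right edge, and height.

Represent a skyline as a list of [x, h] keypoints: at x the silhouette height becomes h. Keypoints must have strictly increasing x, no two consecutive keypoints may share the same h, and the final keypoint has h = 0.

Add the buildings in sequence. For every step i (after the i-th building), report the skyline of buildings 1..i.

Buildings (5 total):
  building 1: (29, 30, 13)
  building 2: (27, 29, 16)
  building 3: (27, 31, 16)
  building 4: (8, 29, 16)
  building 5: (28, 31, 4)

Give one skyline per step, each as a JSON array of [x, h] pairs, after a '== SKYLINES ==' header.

== SKYLINES ==
[[29,13],[30,0]]
[[27,16],[29,13],[30,0]]
[[27,16],[31,0]]
[[8,16],[31,0]]
[[8,16],[31,0]]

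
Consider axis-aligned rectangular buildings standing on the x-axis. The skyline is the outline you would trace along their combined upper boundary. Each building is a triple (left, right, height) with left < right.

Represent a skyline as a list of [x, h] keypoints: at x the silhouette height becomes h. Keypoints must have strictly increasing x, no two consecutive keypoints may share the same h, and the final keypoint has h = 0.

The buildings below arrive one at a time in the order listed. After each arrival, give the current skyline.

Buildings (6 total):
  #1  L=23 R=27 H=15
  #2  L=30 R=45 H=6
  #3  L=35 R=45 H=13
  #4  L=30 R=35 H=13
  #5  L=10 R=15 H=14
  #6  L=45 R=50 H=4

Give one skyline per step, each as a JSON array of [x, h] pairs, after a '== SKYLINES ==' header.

== SKYLINES ==
[[23,15],[27,0]]
[[23,15],[27,0],[30,6],[45,0]]
[[23,15],[27,0],[30,6],[35,13],[45,0]]
[[23,15],[27,0],[30,13],[45,0]]
[[10,14],[15,0],[23,15],[27,0],[30,13],[45,0]]
[[10,14],[15,0],[23,15],[27,0],[30,13],[45,4],[50,0]]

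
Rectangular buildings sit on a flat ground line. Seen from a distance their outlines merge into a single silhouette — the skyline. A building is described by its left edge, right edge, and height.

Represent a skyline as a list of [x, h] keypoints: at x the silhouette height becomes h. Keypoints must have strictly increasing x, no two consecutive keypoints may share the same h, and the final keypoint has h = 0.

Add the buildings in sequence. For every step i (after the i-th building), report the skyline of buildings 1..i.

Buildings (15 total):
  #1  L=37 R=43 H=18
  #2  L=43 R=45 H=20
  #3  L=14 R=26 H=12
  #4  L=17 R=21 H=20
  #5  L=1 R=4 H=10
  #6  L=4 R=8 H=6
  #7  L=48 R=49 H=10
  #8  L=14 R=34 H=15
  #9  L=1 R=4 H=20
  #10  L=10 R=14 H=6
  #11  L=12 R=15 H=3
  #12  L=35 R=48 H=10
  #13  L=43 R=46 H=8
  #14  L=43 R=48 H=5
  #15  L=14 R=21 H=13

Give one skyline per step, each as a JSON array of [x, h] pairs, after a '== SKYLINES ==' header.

== SKYLINES ==
[[37,18],[43,0]]
[[37,18],[43,20],[45,0]]
[[14,12],[26,0],[37,18],[43,20],[45,0]]
[[14,12],[17,20],[21,12],[26,0],[37,18],[43,20],[45,0]]
[[1,10],[4,0],[14,12],[17,20],[21,12],[26,0],[37,18],[43,20],[45,0]]
[[1,10],[4,6],[8,0],[14,12],[17,20],[21,12],[26,0],[37,18],[43,20],[45,0]]
[[1,10],[4,6],[8,0],[14,12],[17,20],[21,12],[26,0],[37,18],[43,20],[45,0],[48,10],[49,0]]
[[1,10],[4,6],[8,0],[14,15],[17,20],[21,15],[34,0],[37,18],[43,20],[45,0],[48,10],[49,0]]
[[1,20],[4,6],[8,0],[14,15],[17,20],[21,15],[34,0],[37,18],[43,20],[45,0],[48,10],[49,0]]
[[1,20],[4,6],[8,0],[10,6],[14,15],[17,20],[21,15],[34,0],[37,18],[43,20],[45,0],[48,10],[49,0]]
[[1,20],[4,6],[8,0],[10,6],[14,15],[17,20],[21,15],[34,0],[37,18],[43,20],[45,0],[48,10],[49,0]]
[[1,20],[4,6],[8,0],[10,6],[14,15],[17,20],[21,15],[34,0],[35,10],[37,18],[43,20],[45,10],[49,0]]
[[1,20],[4,6],[8,0],[10,6],[14,15],[17,20],[21,15],[34,0],[35,10],[37,18],[43,20],[45,10],[49,0]]
[[1,20],[4,6],[8,0],[10,6],[14,15],[17,20],[21,15],[34,0],[35,10],[37,18],[43,20],[45,10],[49,0]]
[[1,20],[4,6],[8,0],[10,6],[14,15],[17,20],[21,15],[34,0],[35,10],[37,18],[43,20],[45,10],[49,0]]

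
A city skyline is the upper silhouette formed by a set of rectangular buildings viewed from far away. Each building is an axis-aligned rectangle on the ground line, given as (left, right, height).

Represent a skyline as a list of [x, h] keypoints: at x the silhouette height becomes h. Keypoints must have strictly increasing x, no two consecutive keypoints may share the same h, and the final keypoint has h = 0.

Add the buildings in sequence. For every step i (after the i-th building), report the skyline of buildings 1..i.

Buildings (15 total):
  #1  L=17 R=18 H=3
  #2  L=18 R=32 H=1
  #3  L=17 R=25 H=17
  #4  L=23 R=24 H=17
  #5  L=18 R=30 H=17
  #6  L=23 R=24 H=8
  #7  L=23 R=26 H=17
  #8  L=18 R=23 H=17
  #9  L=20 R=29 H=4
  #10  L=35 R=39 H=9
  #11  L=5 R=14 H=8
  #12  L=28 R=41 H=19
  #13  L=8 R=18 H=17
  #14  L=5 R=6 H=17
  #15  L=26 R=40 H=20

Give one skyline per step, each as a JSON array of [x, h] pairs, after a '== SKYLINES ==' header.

== SKYLINES ==
[[17,3],[18,0]]
[[17,3],[18,1],[32,0]]
[[17,17],[25,1],[32,0]]
[[17,17],[25,1],[32,0]]
[[17,17],[30,1],[32,0]]
[[17,17],[30,1],[32,0]]
[[17,17],[30,1],[32,0]]
[[17,17],[30,1],[32,0]]
[[17,17],[30,1],[32,0]]
[[17,17],[30,1],[32,0],[35,9],[39,0]]
[[5,8],[14,0],[17,17],[30,1],[32,0],[35,9],[39,0]]
[[5,8],[14,0],[17,17],[28,19],[41,0]]
[[5,8],[8,17],[28,19],[41,0]]
[[5,17],[6,8],[8,17],[28,19],[41,0]]
[[5,17],[6,8],[8,17],[26,20],[40,19],[41,0]]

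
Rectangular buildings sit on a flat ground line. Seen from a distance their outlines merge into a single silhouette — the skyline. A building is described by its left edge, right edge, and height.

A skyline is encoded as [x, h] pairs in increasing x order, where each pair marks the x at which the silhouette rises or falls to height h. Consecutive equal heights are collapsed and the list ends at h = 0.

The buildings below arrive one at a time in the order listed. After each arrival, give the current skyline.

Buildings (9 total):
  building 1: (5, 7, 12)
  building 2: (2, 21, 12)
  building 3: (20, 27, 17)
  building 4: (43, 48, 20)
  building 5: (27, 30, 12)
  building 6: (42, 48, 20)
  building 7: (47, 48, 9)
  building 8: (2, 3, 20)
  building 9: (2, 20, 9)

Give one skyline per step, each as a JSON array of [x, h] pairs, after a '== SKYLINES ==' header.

== SKYLINES ==
[[5,12],[7,0]]
[[2,12],[21,0]]
[[2,12],[20,17],[27,0]]
[[2,12],[20,17],[27,0],[43,20],[48,0]]
[[2,12],[20,17],[27,12],[30,0],[43,20],[48,0]]
[[2,12],[20,17],[27,12],[30,0],[42,20],[48,0]]
[[2,12],[20,17],[27,12],[30,0],[42,20],[48,0]]
[[2,20],[3,12],[20,17],[27,12],[30,0],[42,20],[48,0]]
[[2,20],[3,12],[20,17],[27,12],[30,0],[42,20],[48,0]]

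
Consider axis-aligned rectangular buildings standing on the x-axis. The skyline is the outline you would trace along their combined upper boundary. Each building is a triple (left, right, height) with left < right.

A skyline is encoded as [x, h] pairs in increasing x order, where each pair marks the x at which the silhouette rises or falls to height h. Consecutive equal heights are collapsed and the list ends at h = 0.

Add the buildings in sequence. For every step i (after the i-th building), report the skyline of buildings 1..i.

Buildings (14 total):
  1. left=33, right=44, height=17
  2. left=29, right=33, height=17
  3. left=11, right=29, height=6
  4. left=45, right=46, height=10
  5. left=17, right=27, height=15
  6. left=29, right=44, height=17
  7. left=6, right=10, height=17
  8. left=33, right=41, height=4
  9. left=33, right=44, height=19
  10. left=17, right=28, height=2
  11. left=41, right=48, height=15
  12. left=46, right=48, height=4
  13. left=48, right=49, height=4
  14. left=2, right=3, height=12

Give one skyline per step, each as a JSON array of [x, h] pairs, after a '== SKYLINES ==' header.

== SKYLINES ==
[[33,17],[44,0]]
[[29,17],[44,0]]
[[11,6],[29,17],[44,0]]
[[11,6],[29,17],[44,0],[45,10],[46,0]]
[[11,6],[17,15],[27,6],[29,17],[44,0],[45,10],[46,0]]
[[11,6],[17,15],[27,6],[29,17],[44,0],[45,10],[46,0]]
[[6,17],[10,0],[11,6],[17,15],[27,6],[29,17],[44,0],[45,10],[46,0]]
[[6,17],[10,0],[11,6],[17,15],[27,6],[29,17],[44,0],[45,10],[46,0]]
[[6,17],[10,0],[11,6],[17,15],[27,6],[29,17],[33,19],[44,0],[45,10],[46,0]]
[[6,17],[10,0],[11,6],[17,15],[27,6],[29,17],[33,19],[44,0],[45,10],[46,0]]
[[6,17],[10,0],[11,6],[17,15],[27,6],[29,17],[33,19],[44,15],[48,0]]
[[6,17],[10,0],[11,6],[17,15],[27,6],[29,17],[33,19],[44,15],[48,0]]
[[6,17],[10,0],[11,6],[17,15],[27,6],[29,17],[33,19],[44,15],[48,4],[49,0]]
[[2,12],[3,0],[6,17],[10,0],[11,6],[17,15],[27,6],[29,17],[33,19],[44,15],[48,4],[49,0]]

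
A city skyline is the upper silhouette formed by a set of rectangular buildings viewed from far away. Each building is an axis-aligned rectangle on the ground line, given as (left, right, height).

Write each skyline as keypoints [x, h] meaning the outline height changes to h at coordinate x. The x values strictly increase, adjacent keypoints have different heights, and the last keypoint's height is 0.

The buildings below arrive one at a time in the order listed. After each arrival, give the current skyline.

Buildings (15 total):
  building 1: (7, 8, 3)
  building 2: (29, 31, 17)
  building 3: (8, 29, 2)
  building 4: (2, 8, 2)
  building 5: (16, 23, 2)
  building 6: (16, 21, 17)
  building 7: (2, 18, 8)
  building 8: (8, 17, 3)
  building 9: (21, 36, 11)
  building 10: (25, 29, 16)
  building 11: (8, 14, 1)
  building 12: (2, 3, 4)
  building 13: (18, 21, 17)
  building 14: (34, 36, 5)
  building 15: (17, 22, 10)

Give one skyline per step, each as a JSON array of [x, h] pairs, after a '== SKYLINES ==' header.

== SKYLINES ==
[[7,3],[8,0]]
[[7,3],[8,0],[29,17],[31,0]]
[[7,3],[8,2],[29,17],[31,0]]
[[2,2],[7,3],[8,2],[29,17],[31,0]]
[[2,2],[7,3],[8,2],[29,17],[31,0]]
[[2,2],[7,3],[8,2],[16,17],[21,2],[29,17],[31,0]]
[[2,8],[16,17],[21,2],[29,17],[31,0]]
[[2,8],[16,17],[21,2],[29,17],[31,0]]
[[2,8],[16,17],[21,11],[29,17],[31,11],[36,0]]
[[2,8],[16,17],[21,11],[25,16],[29,17],[31,11],[36,0]]
[[2,8],[16,17],[21,11],[25,16],[29,17],[31,11],[36,0]]
[[2,8],[16,17],[21,11],[25,16],[29,17],[31,11],[36,0]]
[[2,8],[16,17],[21,11],[25,16],[29,17],[31,11],[36,0]]
[[2,8],[16,17],[21,11],[25,16],[29,17],[31,11],[36,0]]
[[2,8],[16,17],[21,11],[25,16],[29,17],[31,11],[36,0]]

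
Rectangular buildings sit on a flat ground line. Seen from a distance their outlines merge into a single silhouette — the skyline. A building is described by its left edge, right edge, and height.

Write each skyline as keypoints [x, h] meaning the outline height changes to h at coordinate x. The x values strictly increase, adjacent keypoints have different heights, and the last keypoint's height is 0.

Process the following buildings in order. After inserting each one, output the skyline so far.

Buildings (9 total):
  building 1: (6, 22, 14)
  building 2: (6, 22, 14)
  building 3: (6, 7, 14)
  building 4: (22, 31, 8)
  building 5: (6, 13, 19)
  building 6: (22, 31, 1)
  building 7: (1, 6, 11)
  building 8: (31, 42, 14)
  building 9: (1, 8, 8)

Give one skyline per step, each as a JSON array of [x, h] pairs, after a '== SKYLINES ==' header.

== SKYLINES ==
[[6,14],[22,0]]
[[6,14],[22,0]]
[[6,14],[22,0]]
[[6,14],[22,8],[31,0]]
[[6,19],[13,14],[22,8],[31,0]]
[[6,19],[13,14],[22,8],[31,0]]
[[1,11],[6,19],[13,14],[22,8],[31,0]]
[[1,11],[6,19],[13,14],[22,8],[31,14],[42,0]]
[[1,11],[6,19],[13,14],[22,8],[31,14],[42,0]]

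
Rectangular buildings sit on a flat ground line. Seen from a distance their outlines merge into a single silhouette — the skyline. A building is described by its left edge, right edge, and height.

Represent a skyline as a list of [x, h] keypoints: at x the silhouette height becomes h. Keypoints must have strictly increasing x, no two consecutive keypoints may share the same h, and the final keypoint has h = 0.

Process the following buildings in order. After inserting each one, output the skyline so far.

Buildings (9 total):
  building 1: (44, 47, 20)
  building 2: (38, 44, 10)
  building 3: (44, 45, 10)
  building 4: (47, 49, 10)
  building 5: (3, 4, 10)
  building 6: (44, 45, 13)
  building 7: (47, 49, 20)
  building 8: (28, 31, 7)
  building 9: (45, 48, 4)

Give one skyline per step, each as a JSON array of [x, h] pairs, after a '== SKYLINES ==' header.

== SKYLINES ==
[[44,20],[47,0]]
[[38,10],[44,20],[47,0]]
[[38,10],[44,20],[47,0]]
[[38,10],[44,20],[47,10],[49,0]]
[[3,10],[4,0],[38,10],[44,20],[47,10],[49,0]]
[[3,10],[4,0],[38,10],[44,20],[47,10],[49,0]]
[[3,10],[4,0],[38,10],[44,20],[49,0]]
[[3,10],[4,0],[28,7],[31,0],[38,10],[44,20],[49,0]]
[[3,10],[4,0],[28,7],[31,0],[38,10],[44,20],[49,0]]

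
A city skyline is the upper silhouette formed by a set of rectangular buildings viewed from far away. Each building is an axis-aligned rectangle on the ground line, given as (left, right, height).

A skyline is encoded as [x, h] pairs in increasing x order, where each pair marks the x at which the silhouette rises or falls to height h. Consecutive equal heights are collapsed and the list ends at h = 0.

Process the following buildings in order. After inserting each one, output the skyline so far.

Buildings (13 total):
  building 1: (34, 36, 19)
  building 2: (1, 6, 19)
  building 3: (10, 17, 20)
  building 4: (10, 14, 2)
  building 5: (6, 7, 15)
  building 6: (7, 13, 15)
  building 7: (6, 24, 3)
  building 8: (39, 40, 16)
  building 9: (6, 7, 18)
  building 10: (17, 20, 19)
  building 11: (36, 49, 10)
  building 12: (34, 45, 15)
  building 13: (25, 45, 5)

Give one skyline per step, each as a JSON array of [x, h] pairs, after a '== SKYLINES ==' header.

== SKYLINES ==
[[34,19],[36,0]]
[[1,19],[6,0],[34,19],[36,0]]
[[1,19],[6,0],[10,20],[17,0],[34,19],[36,0]]
[[1,19],[6,0],[10,20],[17,0],[34,19],[36,0]]
[[1,19],[6,15],[7,0],[10,20],[17,0],[34,19],[36,0]]
[[1,19],[6,15],[10,20],[17,0],[34,19],[36,0]]
[[1,19],[6,15],[10,20],[17,3],[24,0],[34,19],[36,0]]
[[1,19],[6,15],[10,20],[17,3],[24,0],[34,19],[36,0],[39,16],[40,0]]
[[1,19],[6,18],[7,15],[10,20],[17,3],[24,0],[34,19],[36,0],[39,16],[40,0]]
[[1,19],[6,18],[7,15],[10,20],[17,19],[20,3],[24,0],[34,19],[36,0],[39,16],[40,0]]
[[1,19],[6,18],[7,15],[10,20],[17,19],[20,3],[24,0],[34,19],[36,10],[39,16],[40,10],[49,0]]
[[1,19],[6,18],[7,15],[10,20],[17,19],[20,3],[24,0],[34,19],[36,15],[39,16],[40,15],[45,10],[49,0]]
[[1,19],[6,18],[7,15],[10,20],[17,19],[20,3],[24,0],[25,5],[34,19],[36,15],[39,16],[40,15],[45,10],[49,0]]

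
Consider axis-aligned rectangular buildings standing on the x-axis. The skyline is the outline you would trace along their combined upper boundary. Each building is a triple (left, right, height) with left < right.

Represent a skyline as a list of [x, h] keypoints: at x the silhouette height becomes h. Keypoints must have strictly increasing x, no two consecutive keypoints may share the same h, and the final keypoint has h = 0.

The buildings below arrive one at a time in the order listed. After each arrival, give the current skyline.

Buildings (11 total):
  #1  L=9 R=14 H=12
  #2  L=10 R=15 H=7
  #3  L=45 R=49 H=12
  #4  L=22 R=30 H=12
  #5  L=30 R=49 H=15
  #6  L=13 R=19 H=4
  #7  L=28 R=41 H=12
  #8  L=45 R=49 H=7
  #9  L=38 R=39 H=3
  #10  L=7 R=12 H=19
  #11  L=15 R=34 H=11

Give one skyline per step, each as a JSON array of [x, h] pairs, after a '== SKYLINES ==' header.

== SKYLINES ==
[[9,12],[14,0]]
[[9,12],[14,7],[15,0]]
[[9,12],[14,7],[15,0],[45,12],[49,0]]
[[9,12],[14,7],[15,0],[22,12],[30,0],[45,12],[49,0]]
[[9,12],[14,7],[15,0],[22,12],[30,15],[49,0]]
[[9,12],[14,7],[15,4],[19,0],[22,12],[30,15],[49,0]]
[[9,12],[14,7],[15,4],[19,0],[22,12],[30,15],[49,0]]
[[9,12],[14,7],[15,4],[19,0],[22,12],[30,15],[49,0]]
[[9,12],[14,7],[15,4],[19,0],[22,12],[30,15],[49,0]]
[[7,19],[12,12],[14,7],[15,4],[19,0],[22,12],[30,15],[49,0]]
[[7,19],[12,12],[14,7],[15,11],[22,12],[30,15],[49,0]]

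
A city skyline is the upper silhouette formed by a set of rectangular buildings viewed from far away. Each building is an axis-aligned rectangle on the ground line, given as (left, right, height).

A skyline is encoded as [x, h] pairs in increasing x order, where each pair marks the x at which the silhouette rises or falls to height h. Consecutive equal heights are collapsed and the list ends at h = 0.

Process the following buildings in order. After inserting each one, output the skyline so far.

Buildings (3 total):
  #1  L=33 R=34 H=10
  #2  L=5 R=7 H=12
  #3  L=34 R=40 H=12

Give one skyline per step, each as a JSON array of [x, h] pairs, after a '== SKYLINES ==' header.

== SKYLINES ==
[[33,10],[34,0]]
[[5,12],[7,0],[33,10],[34,0]]
[[5,12],[7,0],[33,10],[34,12],[40,0]]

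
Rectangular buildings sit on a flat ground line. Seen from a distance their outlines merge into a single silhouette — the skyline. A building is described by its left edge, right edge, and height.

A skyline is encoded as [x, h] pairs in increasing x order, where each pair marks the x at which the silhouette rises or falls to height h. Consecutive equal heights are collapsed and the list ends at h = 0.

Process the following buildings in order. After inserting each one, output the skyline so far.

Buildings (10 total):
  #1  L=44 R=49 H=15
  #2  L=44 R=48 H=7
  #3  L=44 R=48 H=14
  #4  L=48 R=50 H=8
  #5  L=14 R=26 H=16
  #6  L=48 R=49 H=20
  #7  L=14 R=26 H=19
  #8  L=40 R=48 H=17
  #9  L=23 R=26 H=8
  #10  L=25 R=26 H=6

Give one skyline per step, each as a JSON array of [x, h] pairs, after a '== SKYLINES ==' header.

== SKYLINES ==
[[44,15],[49,0]]
[[44,15],[49,0]]
[[44,15],[49,0]]
[[44,15],[49,8],[50,0]]
[[14,16],[26,0],[44,15],[49,8],[50,0]]
[[14,16],[26,0],[44,15],[48,20],[49,8],[50,0]]
[[14,19],[26,0],[44,15],[48,20],[49,8],[50,0]]
[[14,19],[26,0],[40,17],[48,20],[49,8],[50,0]]
[[14,19],[26,0],[40,17],[48,20],[49,8],[50,0]]
[[14,19],[26,0],[40,17],[48,20],[49,8],[50,0]]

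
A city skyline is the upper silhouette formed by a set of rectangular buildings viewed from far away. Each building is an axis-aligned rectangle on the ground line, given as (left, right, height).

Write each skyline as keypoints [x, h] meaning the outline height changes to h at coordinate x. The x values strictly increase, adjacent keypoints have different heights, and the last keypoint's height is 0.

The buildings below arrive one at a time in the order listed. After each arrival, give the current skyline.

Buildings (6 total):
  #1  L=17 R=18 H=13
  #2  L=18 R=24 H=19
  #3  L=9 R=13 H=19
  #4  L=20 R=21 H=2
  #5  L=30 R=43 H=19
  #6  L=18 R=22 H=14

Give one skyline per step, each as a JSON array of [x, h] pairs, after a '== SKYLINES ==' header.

== SKYLINES ==
[[17,13],[18,0]]
[[17,13],[18,19],[24,0]]
[[9,19],[13,0],[17,13],[18,19],[24,0]]
[[9,19],[13,0],[17,13],[18,19],[24,0]]
[[9,19],[13,0],[17,13],[18,19],[24,0],[30,19],[43,0]]
[[9,19],[13,0],[17,13],[18,19],[24,0],[30,19],[43,0]]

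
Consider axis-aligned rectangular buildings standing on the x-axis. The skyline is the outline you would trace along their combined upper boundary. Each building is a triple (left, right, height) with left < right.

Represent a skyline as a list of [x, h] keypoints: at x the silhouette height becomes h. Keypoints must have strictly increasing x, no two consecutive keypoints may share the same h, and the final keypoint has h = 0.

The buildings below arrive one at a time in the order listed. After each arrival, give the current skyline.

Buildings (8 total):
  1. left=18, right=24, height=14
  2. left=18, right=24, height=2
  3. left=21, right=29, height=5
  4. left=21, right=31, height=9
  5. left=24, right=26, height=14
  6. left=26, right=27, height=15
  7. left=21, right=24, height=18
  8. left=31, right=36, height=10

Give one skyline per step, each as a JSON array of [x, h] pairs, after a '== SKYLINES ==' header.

== SKYLINES ==
[[18,14],[24,0]]
[[18,14],[24,0]]
[[18,14],[24,5],[29,0]]
[[18,14],[24,9],[31,0]]
[[18,14],[26,9],[31,0]]
[[18,14],[26,15],[27,9],[31,0]]
[[18,14],[21,18],[24,14],[26,15],[27,9],[31,0]]
[[18,14],[21,18],[24,14],[26,15],[27,9],[31,10],[36,0]]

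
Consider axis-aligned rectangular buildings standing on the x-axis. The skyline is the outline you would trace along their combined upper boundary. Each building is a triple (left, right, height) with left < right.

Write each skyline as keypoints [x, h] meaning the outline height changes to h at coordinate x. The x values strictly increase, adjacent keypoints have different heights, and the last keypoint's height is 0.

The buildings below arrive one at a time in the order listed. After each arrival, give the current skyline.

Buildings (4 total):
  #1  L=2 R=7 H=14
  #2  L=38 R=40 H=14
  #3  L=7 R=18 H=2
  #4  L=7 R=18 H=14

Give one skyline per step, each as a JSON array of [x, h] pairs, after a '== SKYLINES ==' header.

== SKYLINES ==
[[2,14],[7,0]]
[[2,14],[7,0],[38,14],[40,0]]
[[2,14],[7,2],[18,0],[38,14],[40,0]]
[[2,14],[18,0],[38,14],[40,0]]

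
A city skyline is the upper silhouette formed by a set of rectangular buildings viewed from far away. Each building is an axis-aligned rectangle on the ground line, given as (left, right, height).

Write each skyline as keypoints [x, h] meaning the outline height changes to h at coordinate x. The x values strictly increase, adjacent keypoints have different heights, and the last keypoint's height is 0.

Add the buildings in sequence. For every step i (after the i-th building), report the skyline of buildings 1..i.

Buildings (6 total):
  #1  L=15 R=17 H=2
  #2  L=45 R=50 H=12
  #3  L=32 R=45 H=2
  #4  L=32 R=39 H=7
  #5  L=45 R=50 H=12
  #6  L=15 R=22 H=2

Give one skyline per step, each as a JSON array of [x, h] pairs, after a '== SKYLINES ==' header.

== SKYLINES ==
[[15,2],[17,0]]
[[15,2],[17,0],[45,12],[50,0]]
[[15,2],[17,0],[32,2],[45,12],[50,0]]
[[15,2],[17,0],[32,7],[39,2],[45,12],[50,0]]
[[15,2],[17,0],[32,7],[39,2],[45,12],[50,0]]
[[15,2],[22,0],[32,7],[39,2],[45,12],[50,0]]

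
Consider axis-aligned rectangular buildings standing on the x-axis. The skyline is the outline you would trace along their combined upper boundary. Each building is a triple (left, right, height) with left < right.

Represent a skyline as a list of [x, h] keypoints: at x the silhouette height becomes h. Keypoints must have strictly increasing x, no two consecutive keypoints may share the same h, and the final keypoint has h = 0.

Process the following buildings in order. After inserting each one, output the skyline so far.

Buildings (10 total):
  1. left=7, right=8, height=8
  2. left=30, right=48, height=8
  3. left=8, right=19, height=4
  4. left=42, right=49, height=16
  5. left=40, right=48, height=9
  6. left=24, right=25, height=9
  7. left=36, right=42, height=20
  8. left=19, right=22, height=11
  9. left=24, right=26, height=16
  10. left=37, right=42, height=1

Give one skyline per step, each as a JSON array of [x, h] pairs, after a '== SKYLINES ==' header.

== SKYLINES ==
[[7,8],[8,0]]
[[7,8],[8,0],[30,8],[48,0]]
[[7,8],[8,4],[19,0],[30,8],[48,0]]
[[7,8],[8,4],[19,0],[30,8],[42,16],[49,0]]
[[7,8],[8,4],[19,0],[30,8],[40,9],[42,16],[49,0]]
[[7,8],[8,4],[19,0],[24,9],[25,0],[30,8],[40,9],[42,16],[49,0]]
[[7,8],[8,4],[19,0],[24,9],[25,0],[30,8],[36,20],[42,16],[49,0]]
[[7,8],[8,4],[19,11],[22,0],[24,9],[25,0],[30,8],[36,20],[42,16],[49,0]]
[[7,8],[8,4],[19,11],[22,0],[24,16],[26,0],[30,8],[36,20],[42,16],[49,0]]
[[7,8],[8,4],[19,11],[22,0],[24,16],[26,0],[30,8],[36,20],[42,16],[49,0]]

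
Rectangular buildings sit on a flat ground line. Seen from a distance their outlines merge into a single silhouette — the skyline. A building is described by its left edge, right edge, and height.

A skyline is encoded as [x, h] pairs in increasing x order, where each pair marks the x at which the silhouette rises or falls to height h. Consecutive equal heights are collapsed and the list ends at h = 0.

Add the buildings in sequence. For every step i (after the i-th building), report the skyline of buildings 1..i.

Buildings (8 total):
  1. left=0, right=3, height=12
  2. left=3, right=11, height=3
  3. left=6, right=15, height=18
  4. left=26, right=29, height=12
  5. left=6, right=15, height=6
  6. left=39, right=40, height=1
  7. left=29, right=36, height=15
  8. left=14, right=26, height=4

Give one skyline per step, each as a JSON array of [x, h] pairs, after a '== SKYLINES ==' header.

== SKYLINES ==
[[0,12],[3,0]]
[[0,12],[3,3],[11,0]]
[[0,12],[3,3],[6,18],[15,0]]
[[0,12],[3,3],[6,18],[15,0],[26,12],[29,0]]
[[0,12],[3,3],[6,18],[15,0],[26,12],[29,0]]
[[0,12],[3,3],[6,18],[15,0],[26,12],[29,0],[39,1],[40,0]]
[[0,12],[3,3],[6,18],[15,0],[26,12],[29,15],[36,0],[39,1],[40,0]]
[[0,12],[3,3],[6,18],[15,4],[26,12],[29,15],[36,0],[39,1],[40,0]]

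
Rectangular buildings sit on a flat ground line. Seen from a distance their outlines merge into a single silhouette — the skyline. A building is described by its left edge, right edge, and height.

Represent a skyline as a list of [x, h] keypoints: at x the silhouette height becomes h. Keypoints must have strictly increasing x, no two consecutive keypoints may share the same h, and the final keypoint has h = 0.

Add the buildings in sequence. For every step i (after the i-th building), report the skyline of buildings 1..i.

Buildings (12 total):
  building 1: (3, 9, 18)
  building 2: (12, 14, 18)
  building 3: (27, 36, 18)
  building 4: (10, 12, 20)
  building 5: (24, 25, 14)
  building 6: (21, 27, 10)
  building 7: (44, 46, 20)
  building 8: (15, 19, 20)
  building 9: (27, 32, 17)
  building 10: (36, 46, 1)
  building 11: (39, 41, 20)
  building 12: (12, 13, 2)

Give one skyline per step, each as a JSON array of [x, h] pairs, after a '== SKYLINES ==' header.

== SKYLINES ==
[[3,18],[9,0]]
[[3,18],[9,0],[12,18],[14,0]]
[[3,18],[9,0],[12,18],[14,0],[27,18],[36,0]]
[[3,18],[9,0],[10,20],[12,18],[14,0],[27,18],[36,0]]
[[3,18],[9,0],[10,20],[12,18],[14,0],[24,14],[25,0],[27,18],[36,0]]
[[3,18],[9,0],[10,20],[12,18],[14,0],[21,10],[24,14],[25,10],[27,18],[36,0]]
[[3,18],[9,0],[10,20],[12,18],[14,0],[21,10],[24,14],[25,10],[27,18],[36,0],[44,20],[46,0]]
[[3,18],[9,0],[10,20],[12,18],[14,0],[15,20],[19,0],[21,10],[24,14],[25,10],[27,18],[36,0],[44,20],[46,0]]
[[3,18],[9,0],[10,20],[12,18],[14,0],[15,20],[19,0],[21,10],[24,14],[25,10],[27,18],[36,0],[44,20],[46,0]]
[[3,18],[9,0],[10,20],[12,18],[14,0],[15,20],[19,0],[21,10],[24,14],[25,10],[27,18],[36,1],[44,20],[46,0]]
[[3,18],[9,0],[10,20],[12,18],[14,0],[15,20],[19,0],[21,10],[24,14],[25,10],[27,18],[36,1],[39,20],[41,1],[44,20],[46,0]]
[[3,18],[9,0],[10,20],[12,18],[14,0],[15,20],[19,0],[21,10],[24,14],[25,10],[27,18],[36,1],[39,20],[41,1],[44,20],[46,0]]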